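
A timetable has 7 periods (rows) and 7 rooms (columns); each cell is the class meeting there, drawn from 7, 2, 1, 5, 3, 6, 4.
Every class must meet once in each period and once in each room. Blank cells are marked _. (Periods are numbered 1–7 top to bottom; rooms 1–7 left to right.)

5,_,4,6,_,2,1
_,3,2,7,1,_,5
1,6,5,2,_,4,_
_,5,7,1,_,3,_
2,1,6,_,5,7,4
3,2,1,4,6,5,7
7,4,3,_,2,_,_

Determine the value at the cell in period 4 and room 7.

Period 1, room 2: period 1 has {2, 1, 5, 6, 4} and room 2 has {2, 1, 5, 3, 6, 4}, leaving only 7.
Period 1, room 5: period 1 has {7, 2, 1, 5, 6, 4} and room 5 has {2, 1, 5, 6}, leaving only 3.
Period 2, room 6: period 2 has {7, 2, 1, 5, 3} and room 6 has {7, 2, 5, 3, 4}, leaving only 6.
Period 2, room 1: period 2 has {7, 2, 1, 5, 3, 6} and room 1 has {7, 2, 1, 5, 3}, leaving only 4.
Period 3, room 5: period 3 has {2, 1, 5, 6, 4} and room 5 has {2, 1, 5, 3, 6}, leaving only 7.
Period 3, room 7: period 3 has {7, 2, 1, 5, 6, 4} and room 7 has {7, 1, 5, 4}, leaving only 3.
Period 4, room 1: period 4 has {7, 1, 5, 3} and room 1 has {7, 2, 1, 5, 3, 4}, leaving only 6.
Period 4 already has {7, 1, 5, 3, 6} and room 7 already has {7, 1, 5, 3, 4}, so period 4, room 7 must be 2.

2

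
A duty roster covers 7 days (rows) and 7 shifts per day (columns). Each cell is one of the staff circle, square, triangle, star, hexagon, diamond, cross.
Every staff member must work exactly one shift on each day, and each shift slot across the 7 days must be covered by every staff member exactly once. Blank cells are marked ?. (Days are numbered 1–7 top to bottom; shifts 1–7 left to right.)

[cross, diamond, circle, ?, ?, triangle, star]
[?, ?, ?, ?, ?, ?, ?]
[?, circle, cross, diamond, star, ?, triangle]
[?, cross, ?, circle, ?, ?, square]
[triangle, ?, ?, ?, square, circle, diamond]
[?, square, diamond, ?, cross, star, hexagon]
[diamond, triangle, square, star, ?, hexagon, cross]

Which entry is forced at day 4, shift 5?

Day 1, shift 5: day 1 has {circle, triangle, star, diamond, cross} and shift 5 has {square, star, cross}, leaving only hexagon.
Day 1, shift 4: day 1 has {circle, triangle, star, hexagon, diamond, cross} and shift 4 has {circle, star, diamond}, leaving only square.
Day 2, shift 7: day 2 has {} and shift 7 has {square, triangle, star, hexagon, diamond, cross}, leaving only circle.
Day 3, shift 6: day 3 has {circle, triangle, star, diamond, cross} and shift 6 has {circle, triangle, star, hexagon}, leaving only square.
Day 3, shift 1: day 3 has {circle, square, triangle, star, diamond, cross} and shift 1 has {triangle, diamond, cross}, leaving only hexagon.
Day 4, shift 1: day 4 has {circle, square, cross} and shift 1 has {triangle, hexagon, diamond, cross}, leaving only star.
Day 2, shift 1: day 2 has {circle} and shift 1 has {triangle, star, hexagon, diamond, cross}, leaving only square.
Day 4, shift 6: day 4 has {circle, square, star, cross} and shift 6 has {circle, square, triangle, star, hexagon}, leaving only diamond.
Day 4 already has {circle, square, star, diamond, cross} and shift 5 already has {square, star, hexagon, cross}, so day 4, shift 5 must be triangle.

triangle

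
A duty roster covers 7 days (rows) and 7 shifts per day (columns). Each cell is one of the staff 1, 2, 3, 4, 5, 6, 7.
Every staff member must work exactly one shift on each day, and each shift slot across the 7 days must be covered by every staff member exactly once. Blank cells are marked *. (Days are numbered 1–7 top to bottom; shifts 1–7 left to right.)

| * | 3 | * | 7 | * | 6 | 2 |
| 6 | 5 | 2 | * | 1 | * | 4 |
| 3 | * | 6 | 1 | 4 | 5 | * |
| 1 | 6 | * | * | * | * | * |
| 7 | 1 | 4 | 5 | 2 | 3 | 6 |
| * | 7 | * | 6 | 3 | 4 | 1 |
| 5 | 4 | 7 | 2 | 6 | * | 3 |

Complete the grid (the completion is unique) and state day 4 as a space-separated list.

Day 1, shift 1: day 1 has {2, 3, 6, 7} and shift 1 has {1, 3, 5, 6, 7}, leaving only 4.
Day 1, shift 5: day 1 has {2, 3, 4, 6, 7} and shift 5 has {1, 2, 3, 4, 6}, leaving only 5.
Day 4, shift 5: day 4 has {1, 6} and shift 5 has {1, 2, 3, 4, 5, 6}, leaving only 7.
Day 4, shift 6: day 4 has {1, 6, 7} and shift 6 has {3, 4, 5, 6}, leaving only 2.
Day 4, shift 7: day 4 has {1, 2, 6, 7} and shift 7 has {1, 2, 3, 4, 6}, leaving only 5.
Day 4, shift 3: day 4 has {1, 2, 5, 6, 7} and shift 3 has {2, 4, 6, 7}, leaving only 3.
Day 4, shift 4: day 4 has {1, 2, 3, 5, 6, 7} and shift 4 has {1, 2, 5, 6, 7}, leaving only 4.
So day 4 reads: 1 6 3 4 7 2 5.

1 6 3 4 7 2 5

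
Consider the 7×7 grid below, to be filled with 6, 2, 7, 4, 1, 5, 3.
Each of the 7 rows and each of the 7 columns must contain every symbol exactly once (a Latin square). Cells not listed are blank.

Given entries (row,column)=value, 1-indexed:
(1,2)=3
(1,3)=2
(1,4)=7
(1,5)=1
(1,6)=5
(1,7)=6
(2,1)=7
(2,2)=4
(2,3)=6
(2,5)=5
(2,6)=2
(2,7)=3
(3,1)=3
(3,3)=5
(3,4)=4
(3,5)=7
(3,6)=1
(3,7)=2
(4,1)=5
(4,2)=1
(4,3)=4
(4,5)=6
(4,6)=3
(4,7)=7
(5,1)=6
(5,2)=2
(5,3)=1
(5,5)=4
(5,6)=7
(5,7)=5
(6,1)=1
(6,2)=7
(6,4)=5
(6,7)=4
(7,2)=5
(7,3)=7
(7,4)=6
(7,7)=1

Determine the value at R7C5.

Row 1, column 1: row 1 has {6, 2, 7, 1, 5, 3} and column 1 has {6, 7, 1, 5, 3}, leaving only 4.
Row 2, column 4: row 2 has {6, 2, 7, 4, 5, 3} and column 4 has {6, 7, 4, 5}, leaving only 1.
Row 3, column 2: row 3 has {2, 7, 4, 1, 5, 3} and column 2 has {2, 7, 4, 1, 5, 3}, leaving only 6.
Row 4, column 4: row 4 has {6, 7, 4, 1, 5, 3} and column 4 has {6, 7, 4, 1, 5}, leaving only 2.
Row 5, column 4: row 5 has {6, 2, 7, 4, 1, 5} and column 4 has {6, 2, 7, 4, 1, 5}, leaving only 3.
Row 6, column 3: row 6 has {7, 4, 1, 5} and column 3 has {6, 2, 7, 4, 1, 5}, leaving only 3.
Row 6, column 5: row 6 has {7, 4, 1, 5, 3} and column 5 has {6, 7, 4, 1, 5}, leaving only 2.
Row 7 already has {6, 7, 1, 5} and column 5 already has {6, 2, 7, 4, 1, 5}, so row 7, column 5 must be 3.

3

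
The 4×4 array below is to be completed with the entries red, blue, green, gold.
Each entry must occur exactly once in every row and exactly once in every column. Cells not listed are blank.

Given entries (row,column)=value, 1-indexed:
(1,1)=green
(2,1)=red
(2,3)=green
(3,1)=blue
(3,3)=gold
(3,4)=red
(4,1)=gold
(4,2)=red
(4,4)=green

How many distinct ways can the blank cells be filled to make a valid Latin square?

Row 1, column 2: eliminating its row and column leaves {blue, gold}.
Row 1, column 3: eliminating its row and column leaves {red, blue}.
Row 1, column 4: eliminating its row and column leaves {blue, gold}.
Row 2, column 2: eliminating its row and column leaves {blue, gold}.
Row 2, column 4: eliminating its row and column leaves {blue, gold}.
Row 3, column 2: eliminating its row and column leaves {green}.
Row 4, column 3: eliminating its row and column leaves {blue}.
Enumerating the assignments across these blanks that avoid any row or column repeat gives 2 completions.

2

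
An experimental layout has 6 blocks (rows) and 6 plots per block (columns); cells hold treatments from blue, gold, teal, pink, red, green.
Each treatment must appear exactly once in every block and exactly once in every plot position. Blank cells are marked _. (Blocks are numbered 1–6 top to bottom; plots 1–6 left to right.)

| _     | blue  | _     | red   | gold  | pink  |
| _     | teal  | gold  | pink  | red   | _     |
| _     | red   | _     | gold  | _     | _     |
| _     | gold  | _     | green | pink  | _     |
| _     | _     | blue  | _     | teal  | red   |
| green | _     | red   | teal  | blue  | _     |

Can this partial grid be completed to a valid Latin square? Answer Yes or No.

No

Block 5, plot 4: block 5 together with plot 4 already contain {blue, gold, teal, pink, red, green} — every symbol — so nothing can go there. The grid has no valid completion.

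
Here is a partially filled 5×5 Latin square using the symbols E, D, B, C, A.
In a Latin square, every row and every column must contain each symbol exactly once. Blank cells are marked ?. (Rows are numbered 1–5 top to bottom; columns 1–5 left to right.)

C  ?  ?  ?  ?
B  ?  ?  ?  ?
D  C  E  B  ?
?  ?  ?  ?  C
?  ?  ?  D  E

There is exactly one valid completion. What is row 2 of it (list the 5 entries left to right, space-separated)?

Row 3, column 5: row 3 has {E, D, B, C} and column 5 has {E, C}, leaving only A.
Row 2, column 5: row 2 has {B} and column 5 has {E, C, A}, leaving only D.
Row 1, column 5: row 1 has {C} and column 5 has {E, D, C, A}, leaving only B.
Row 5, column 1: row 5 has {E, D} and column 1 has {D, B, C}, leaving only A.
Row 4, column 1: row 4 has {C} and column 1 has {D, B, C, A}, leaving only E.
Row 4, column 4: row 4 has {E, C} and column 4 has {D, B}, leaving only A.
Row 1, column 4: row 1 has {B, C} and column 4 has {D, B, A}, leaving only E.
Row 2, column 4: row 2 has {D, B} and column 4 has {E, D, B, A}, leaving only C.
Row 2, column 3: row 2 has {D, B, C} and column 3 has {E}, leaving only A.
Row 2, column 2: row 2 has {D, B, C, A} and column 2 has {C}, leaving only E.
So row 2 reads: B E A C D.

B E A C D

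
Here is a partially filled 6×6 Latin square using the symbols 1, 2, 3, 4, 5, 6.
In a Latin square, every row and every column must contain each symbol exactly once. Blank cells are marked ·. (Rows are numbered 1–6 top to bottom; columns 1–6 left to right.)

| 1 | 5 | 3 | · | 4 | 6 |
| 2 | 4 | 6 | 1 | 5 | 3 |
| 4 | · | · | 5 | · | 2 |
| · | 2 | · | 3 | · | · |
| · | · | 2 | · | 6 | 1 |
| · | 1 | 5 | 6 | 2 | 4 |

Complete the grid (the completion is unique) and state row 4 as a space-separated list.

Row 4, column 5: row 4 has {2, 3} and column 5 has {2, 4, 5, 6}, leaving only 1.
Row 4, column 3: row 4 has {1, 2, 3} and column 3 has {2, 3, 5, 6}, leaving only 4.
Row 4, column 6: row 4 has {1, 2, 3, 4} and column 6 has {1, 2, 3, 4, 6}, leaving only 5.
Row 4, column 1: row 4 has {1, 2, 3, 4, 5} and column 1 has {1, 2, 4}, leaving only 6.
So row 4 reads: 6 2 4 3 1 5.

6 2 4 3 1 5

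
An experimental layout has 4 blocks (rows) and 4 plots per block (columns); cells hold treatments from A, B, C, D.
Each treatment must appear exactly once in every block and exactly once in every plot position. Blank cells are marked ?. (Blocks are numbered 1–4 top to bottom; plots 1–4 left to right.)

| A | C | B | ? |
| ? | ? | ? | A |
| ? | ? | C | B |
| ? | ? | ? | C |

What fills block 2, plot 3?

Block 2 already has {A} and plot 3 already has {B, C}, so block 2, plot 3 must be D.

D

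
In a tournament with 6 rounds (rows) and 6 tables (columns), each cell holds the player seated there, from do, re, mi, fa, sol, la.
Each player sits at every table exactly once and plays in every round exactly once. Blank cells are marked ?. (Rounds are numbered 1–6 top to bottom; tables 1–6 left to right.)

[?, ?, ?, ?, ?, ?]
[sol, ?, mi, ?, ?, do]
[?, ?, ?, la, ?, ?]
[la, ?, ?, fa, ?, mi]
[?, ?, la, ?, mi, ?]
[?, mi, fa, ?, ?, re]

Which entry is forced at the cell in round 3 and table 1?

Round 2, table 4: round 2 has {do, mi, sol} and table 4 has {fa, la}, leaving only re.
Round 6, table 1: round 6 has {re, mi, fa} and table 1 has {sol, la}, leaving only do.
Round 6, table 4: round 6 has {do, re, mi, fa} and table 4 has {re, fa, la}, leaving only sol.
Round 5, table 4: round 5 has {mi, la} and table 4 has {re, fa, sol, la}, leaving only do.
Round 1, table 4: round 1 has {} and table 4 has {do, re, fa, sol, la}, leaving only mi.
Round 6, table 5: round 6 has {do, re, mi, fa, sol} and table 5 has {mi}, leaving only la.
Round 2, table 5: round 2 has {do, re, mi, sol} and table 5 has {mi, la}, leaving only fa.
Round 2, table 2: round 2 has {do, re, mi, fa, sol} and table 2 has {mi}, leaving only la.
Round 3, table 1 is narrowed to {re, mi, fa}.
If it were re, then round 5, table 1 would be left with no valid symbol.
If it were fa, then round 5, table 1 would be left with no valid symbol.
So round 3, table 1 must be mi.

mi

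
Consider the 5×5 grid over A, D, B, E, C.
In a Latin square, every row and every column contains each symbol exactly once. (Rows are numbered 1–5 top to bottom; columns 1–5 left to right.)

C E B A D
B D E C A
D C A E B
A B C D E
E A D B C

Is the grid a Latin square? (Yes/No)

Each row is a permutation of the 5 symbols, and so is each column.

Yes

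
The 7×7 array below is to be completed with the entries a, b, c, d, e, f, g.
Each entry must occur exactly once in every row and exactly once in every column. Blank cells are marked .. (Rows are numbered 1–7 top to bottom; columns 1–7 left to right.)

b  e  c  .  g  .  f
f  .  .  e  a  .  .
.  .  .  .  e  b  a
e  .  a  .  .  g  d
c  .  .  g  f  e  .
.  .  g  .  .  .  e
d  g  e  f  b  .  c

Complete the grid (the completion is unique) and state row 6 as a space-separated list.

a b g c d f e

Row 6, column 1: row 6 has {e, g} and column 1 has {b, c, d, e, f}, leaving only a.
Row 3, column 1: row 3 has {a, b, e} and column 1 has {a, b, c, d, e, f}, leaving only g.
Row 4, column 5: row 4 has {a, d, e, g} and column 5 has {a, b, e, f, g}, leaving only c.
Row 6, column 5: row 6 has {a, e, g} and column 5 has {a, b, c, e, f, g}, leaving only d.
Row 4, column 4: row 4 has {a, c, d, e, g} and column 4 has {e, f, g}, leaving only b.
Row 6, column 4: row 6 has {a, d, e, g} and column 4 has {b, e, f, g}, leaving only c.
Row 6, column 6: row 6 has {a, c, d, e, g} and column 6 has {b, e, g}, leaving only f.
Row 6, column 2: row 6 has {a, c, d, e, f, g} and column 2 has {e, g}, leaving only b.
So row 6 reads: a b g c d f e.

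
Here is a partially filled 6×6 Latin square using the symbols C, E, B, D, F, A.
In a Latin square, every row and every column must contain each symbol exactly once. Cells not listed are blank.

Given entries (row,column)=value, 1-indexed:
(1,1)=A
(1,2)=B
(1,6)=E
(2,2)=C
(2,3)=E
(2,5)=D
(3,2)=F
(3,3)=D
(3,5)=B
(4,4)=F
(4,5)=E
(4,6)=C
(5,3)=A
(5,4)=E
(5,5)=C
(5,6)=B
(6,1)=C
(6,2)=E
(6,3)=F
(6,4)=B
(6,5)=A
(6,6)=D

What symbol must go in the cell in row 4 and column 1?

D

Row 1, column 3: row 1 has {E, B, A} and column 3 has {E, D, F, A}, leaving only C.
Row 1, column 4: row 1 has {C, E, B, A} and column 4 has {E, B, F}, leaving only D.
Row 1, column 5: row 1 has {C, E, B, D, A} and column 5 has {C, E, B, D, A}, leaving only F.
Row 2, column 4: row 2 has {C, E, D} and column 4 has {E, B, D, F}, leaving only A.
Row 2, column 6: row 2 has {C, E, D, A} and column 6 has {C, E, B, D}, leaving only F.
Row 2, column 1: row 2 has {C, E, D, F, A} and column 1 has {C, A}, leaving only B.
Row 4 already has {C, E, F} and column 1 already has {C, B, A}, so row 4, column 1 must be D.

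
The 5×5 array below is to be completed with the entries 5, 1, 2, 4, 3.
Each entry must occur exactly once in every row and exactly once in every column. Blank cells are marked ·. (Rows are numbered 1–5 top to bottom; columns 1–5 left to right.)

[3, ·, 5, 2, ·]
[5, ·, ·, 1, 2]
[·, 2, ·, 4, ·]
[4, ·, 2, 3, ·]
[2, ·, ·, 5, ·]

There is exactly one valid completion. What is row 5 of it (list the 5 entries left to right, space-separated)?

Row 3, column 1: row 3 has {2, 4} and column 1 has {5, 2, 4, 3}, leaving only 1.
Row 3, column 3: row 3 has {1, 2, 4} and column 3 has {5, 2}, leaving only 3.
Row 2, column 3: row 2 has {5, 1, 2} and column 3 has {5, 2, 3}, leaving only 4.
Row 5, column 3: row 5 has {5, 2} and column 3 has {5, 2, 4, 3}, leaving only 1.
Row 2, column 2: row 2 has {5, 1, 2, 4} and column 2 has {2}, leaving only 3.
Row 5, column 2: row 5 has {5, 1, 2} and column 2 has {2, 3}, leaving only 4.
Row 5, column 5: row 5 has {5, 1, 2, 4} and column 5 has {2}, leaving only 3.
So row 5 reads: 2 4 1 5 3.

2 4 1 5 3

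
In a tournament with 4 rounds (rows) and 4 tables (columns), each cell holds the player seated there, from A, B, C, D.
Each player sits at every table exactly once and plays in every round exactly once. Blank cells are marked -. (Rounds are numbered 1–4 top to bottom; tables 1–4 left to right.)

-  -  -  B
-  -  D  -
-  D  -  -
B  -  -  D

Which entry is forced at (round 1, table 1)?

Round 1, table 1 is narrowed to {A, C, D}.
If it were A, then round 1, table 3 would be left with no valid symbol.
If it were C, then round 1, table 3 would be left with no valid symbol.
So round 1, table 1 must be D.

D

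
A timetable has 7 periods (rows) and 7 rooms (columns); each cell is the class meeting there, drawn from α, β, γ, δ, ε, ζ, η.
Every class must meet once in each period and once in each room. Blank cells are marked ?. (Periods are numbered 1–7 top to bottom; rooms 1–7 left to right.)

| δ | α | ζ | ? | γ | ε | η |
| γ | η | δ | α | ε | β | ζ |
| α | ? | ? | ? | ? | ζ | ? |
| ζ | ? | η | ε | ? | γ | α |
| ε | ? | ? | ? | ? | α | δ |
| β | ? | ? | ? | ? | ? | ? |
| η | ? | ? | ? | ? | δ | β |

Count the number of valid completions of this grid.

21

Period 1, room 4: eliminating its period and room leaves {β}.
Period 3, room 2: eliminating its period and room leaves {β, γ, δ, ε}.
Period 3, room 3: eliminating its period and room leaves {β, γ, ε}.
Period 3, room 4: eliminating its period and room leaves {β, γ, δ, η}.
Period 3, room 5: eliminating its period and room leaves {β, δ, η}.
Period 3, room 7: eliminating its period and room leaves {γ, ε}.
Period 4, room 2: eliminating its period and room leaves {β, δ}.
Period 4, room 5: eliminating its period and room leaves {β, δ}.
Period 5, room 2: eliminating its period and room leaves {β, γ, ζ}.
Period 5, room 3: eliminating its period and room leaves {β, γ}.
Period 5, room 4: eliminating its period and room leaves {β, γ, ζ, η}.
Period 5, room 5: eliminating its period and room leaves {β, ζ, η}.
Period 6, room 2: eliminating its period and room leaves {γ, δ, ε, ζ}.
Period 6, room 3: eliminating its period and room leaves {α, γ, ε}.
Period 6, room 4: eliminating its period and room leaves {γ, δ, ζ, η}.
Period 6, room 5: eliminating its period and room leaves {α, δ, ζ, η}.
Period 6, room 6: eliminating its period and room leaves {η}.
Period 6, room 7: eliminating its period and room leaves {γ, ε}.
Period 7, room 2: eliminating its period and room leaves {γ, ε, ζ}.
Period 7, room 3: eliminating its period and room leaves {α, γ, ε}.
Period 7, room 4: eliminating its period and room leaves {γ, ζ}.
Period 7, room 5: eliminating its period and room leaves {α, ζ}.
Enumerating the assignments across these blanks that avoid any period or room repeat gives 21 completions.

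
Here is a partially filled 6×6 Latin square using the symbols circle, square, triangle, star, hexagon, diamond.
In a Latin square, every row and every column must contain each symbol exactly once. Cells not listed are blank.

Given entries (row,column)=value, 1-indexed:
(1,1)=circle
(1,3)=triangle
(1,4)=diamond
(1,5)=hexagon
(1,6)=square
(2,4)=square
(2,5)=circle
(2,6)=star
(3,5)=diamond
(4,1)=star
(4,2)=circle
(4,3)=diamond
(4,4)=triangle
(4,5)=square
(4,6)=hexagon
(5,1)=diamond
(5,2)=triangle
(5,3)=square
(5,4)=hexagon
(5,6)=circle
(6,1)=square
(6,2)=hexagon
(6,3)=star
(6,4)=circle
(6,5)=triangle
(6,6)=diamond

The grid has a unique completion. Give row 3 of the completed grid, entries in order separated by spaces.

hexagon square circle star diamond triangle

Row 3, column 4: row 3 has {diamond} and column 4 has {circle, square, triangle, hexagon, diamond}, leaving only star.
Row 3, column 2: row 3 has {star, diamond} and column 2 has {circle, triangle, hexagon}, leaving only square.
Row 3, column 6: row 3 has {square, star, diamond} and column 6 has {circle, square, star, hexagon, diamond}, leaving only triangle.
Row 3, column 1: row 3 has {square, triangle, star, diamond} and column 1 has {circle, square, star, diamond}, leaving only hexagon.
Row 3, column 3: row 3 has {square, triangle, star, hexagon, diamond} and column 3 has {square, triangle, star, diamond}, leaving only circle.
So row 3 reads: hexagon square circle star diamond triangle.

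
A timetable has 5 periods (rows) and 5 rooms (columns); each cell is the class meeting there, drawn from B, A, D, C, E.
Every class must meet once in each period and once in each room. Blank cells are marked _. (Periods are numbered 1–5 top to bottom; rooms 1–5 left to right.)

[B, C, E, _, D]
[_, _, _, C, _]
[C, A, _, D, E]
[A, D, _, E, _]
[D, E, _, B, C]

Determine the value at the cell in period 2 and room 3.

Period 1, room 4: period 1 has {B, D, C, E} and room 4 has {B, D, C, E}, leaving only A.
Period 2, room 1: period 2 has {C} and room 1 has {B, A, D, C}, leaving only E.
Period 2, room 2: period 2 has {C, E} and room 2 has {A, D, C, E}, leaving only B.
Period 2, room 5: period 2 has {B, C, E} and room 5 has {D, C, E}, leaving only A.
Period 2 already has {B, A, C, E} and room 3 already has {E}, so period 2, room 3 must be D.

D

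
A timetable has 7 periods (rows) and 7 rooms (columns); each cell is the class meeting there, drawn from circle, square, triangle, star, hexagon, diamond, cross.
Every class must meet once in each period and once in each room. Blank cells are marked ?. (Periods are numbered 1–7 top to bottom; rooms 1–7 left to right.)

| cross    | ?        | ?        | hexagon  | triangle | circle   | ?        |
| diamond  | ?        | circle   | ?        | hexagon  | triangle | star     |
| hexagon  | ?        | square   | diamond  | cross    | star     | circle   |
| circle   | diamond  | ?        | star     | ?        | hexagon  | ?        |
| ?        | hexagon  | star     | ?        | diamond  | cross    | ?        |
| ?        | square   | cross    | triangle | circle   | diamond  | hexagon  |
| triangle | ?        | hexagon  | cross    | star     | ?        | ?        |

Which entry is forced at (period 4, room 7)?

Period 1, room 2: period 1 has {circle, triangle, hexagon, cross} and room 2 has {square, hexagon, diamond}, leaving only star.
Period 1, room 3: period 1 has {circle, triangle, star, hexagon, cross} and room 3 has {circle, square, star, hexagon, cross}, leaving only diamond.
Period 1, room 7: period 1 has {circle, triangle, star, hexagon, diamond, cross} and room 7 has {circle, star, hexagon}, leaving only square.
Period 2, room 2: period 2 has {circle, triangle, star, hexagon, diamond} and room 2 has {square, star, hexagon, diamond}, leaving only cross.
Period 2, room 4: period 2 has {circle, triangle, star, hexagon, diamond, cross} and room 4 has {triangle, star, hexagon, diamond, cross}, leaving only square.
Period 3, room 2: period 3 has {circle, square, star, hexagon, diamond, cross} and room 2 has {square, star, hexagon, diamond, cross}, leaving only triangle.
Period 4, room 3: period 4 has {circle, star, hexagon, diamond} and room 3 has {circle, square, star, hexagon, diamond, cross}, leaving only triangle.
Period 4 already has {circle, triangle, star, hexagon, diamond} and room 7 already has {circle, square, star, hexagon}, so period 4, room 7 must be cross.

cross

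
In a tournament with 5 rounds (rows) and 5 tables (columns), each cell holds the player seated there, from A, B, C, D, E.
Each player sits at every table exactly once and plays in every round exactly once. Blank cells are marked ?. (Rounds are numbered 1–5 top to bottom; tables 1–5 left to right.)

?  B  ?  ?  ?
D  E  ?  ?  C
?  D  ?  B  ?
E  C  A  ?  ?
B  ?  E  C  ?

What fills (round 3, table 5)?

E

Round 2, table 3: round 2 has {C, D, E} and table 3 has {A, E}, leaving only B.
Round 2, table 4: round 2 has {B, C, D, E} and table 4 has {B, C}, leaving only A.
Round 3, table 3: round 3 has {B, D} and table 3 has {A, B, E}, leaving only C.
Round 1, table 3: round 1 has {B} and table 3 has {A, B, C, E}, leaving only D.
Round 1, table 4: round 1 has {B, D} and table 4 has {A, B, C}, leaving only E.
Round 1, table 5: round 1 has {B, D, E} and table 5 has {C}, leaving only A.
Round 3 already has {B, C, D} and table 5 already has {A, C}, so round 3, table 5 must be E.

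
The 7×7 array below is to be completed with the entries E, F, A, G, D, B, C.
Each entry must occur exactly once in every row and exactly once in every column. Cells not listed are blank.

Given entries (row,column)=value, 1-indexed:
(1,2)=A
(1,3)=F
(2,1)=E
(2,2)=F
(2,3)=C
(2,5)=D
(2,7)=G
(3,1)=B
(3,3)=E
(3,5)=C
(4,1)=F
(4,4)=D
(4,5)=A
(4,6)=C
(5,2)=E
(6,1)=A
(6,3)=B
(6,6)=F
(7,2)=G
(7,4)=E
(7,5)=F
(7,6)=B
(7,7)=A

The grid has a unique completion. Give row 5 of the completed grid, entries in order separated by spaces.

Row 2, column 6: row 2 has {E, F, G, D, C} and column 6 has {F, B, C}, leaving only A.
Row 2, column 4: row 2 has {E, F, A, G, D, C} and column 4 has {E, D}, leaving only B.
Row 3, column 2: row 3 has {E, B, C} and column 2 has {E, F, A, G}, leaving only D.
Row 3, column 6: row 3 has {E, D, B, C} and column 6 has {F, A, B, C}, leaving only G.
Row 5, column 6: row 5 has {E} and column 6 has {F, A, G, B, C}, leaving only D.
Row 1, column 6: row 1 has {F, A} and column 6 has {F, A, G, D, B, C}, leaving only E.
Row 3, column 7: row 3 has {E, G, D, B, C} and column 7 has {A, G}, leaving only F.
Row 3, column 4: row 3 has {E, F, G, D, B, C} and column 4 has {E, D, B}, leaving only A.
Row 4, column 2: row 4 has {F, A, D, C} and column 2 has {E, F, A, G, D}, leaving only B.
Row 4, column 3: row 4 has {F, A, D, B, C} and column 3 has {E, F, B, C}, leaving only G.
Row 5, column 3: row 5 has {E, D} and column 3 has {E, F, G, B, C}, leaving only A.
Row 4, column 7: row 4 has {F, A, G, D, B, C} and column 7 has {F, A, G}, leaving only E.
Row 6, column 2: row 6 has {F, A, B} and column 2 has {E, F, A, G, D, B}, leaving only C.
Row 6, column 4: row 6 has {F, A, B, C} and column 4 has {E, A, D, B}, leaving only G.
Row 1, column 4: row 1 has {E, F, A} and column 4 has {E, A, G, D, B}, leaving only C.
Row 5, column 4: row 5 has {E, A, D} and column 4 has {E, A, G, D, B, C}, leaving only F.
Row 6, column 5: row 6 has {F, A, G, B, C} and column 5 has {F, A, D, C}, leaving only E.
Row 6, column 7: row 6 has {E, F, A, G, B, C} and column 7 has {E, F, A, G}, leaving only D.
Row 1, column 7: row 1 has {E, F, A, C} and column 7 has {E, F, A, G, D}, leaving only B.
Row 5, column 7: row 5 has {E, F, A, D} and column 7 has {E, F, A, G, D, B}, leaving only C.
Row 5, column 1: row 5 has {E, F, A, D, C} and column 1 has {E, F, A, B}, leaving only G.
Row 5, column 5: row 5 has {E, F, A, G, D, C} and column 5 has {E, F, A, D, C}, leaving only B.
So row 5 reads: G E A F B D C.

G E A F B D C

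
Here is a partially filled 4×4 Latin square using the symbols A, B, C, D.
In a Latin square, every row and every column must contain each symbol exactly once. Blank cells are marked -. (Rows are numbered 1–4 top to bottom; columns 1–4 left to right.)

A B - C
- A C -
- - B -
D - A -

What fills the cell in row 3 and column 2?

D

Row 1, column 3: row 1 has {A, B, C} and column 3 has {A, B, C}, leaving only D.
Row 2, column 1: row 2 has {A, C} and column 1 has {A, D}, leaving only B.
Row 2, column 4: row 2 has {A, B, C} and column 4 has {C}, leaving only D.
Row 3, column 1: row 3 has {B} and column 1 has {A, B, D}, leaving only C.
Row 3 already has {B, C} and column 2 already has {A, B}, so row 3, column 2 must be D.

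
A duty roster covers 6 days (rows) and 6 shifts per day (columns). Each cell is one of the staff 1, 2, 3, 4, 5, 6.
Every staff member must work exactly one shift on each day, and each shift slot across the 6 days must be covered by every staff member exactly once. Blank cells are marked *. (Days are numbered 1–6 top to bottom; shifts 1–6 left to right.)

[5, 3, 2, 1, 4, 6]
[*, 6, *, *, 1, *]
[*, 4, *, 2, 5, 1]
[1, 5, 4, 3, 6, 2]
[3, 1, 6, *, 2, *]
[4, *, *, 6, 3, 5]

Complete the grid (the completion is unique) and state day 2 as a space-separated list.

Day 2, shift 1: day 2 has {1, 6} and shift 1 has {1, 3, 4, 5}, leaving only 2.
Day 3, shift 1: day 3 has {1, 2, 4, 5} and shift 1 has {1, 2, 3, 4, 5}, leaving only 6.
Day 3, shift 3: day 3 has {1, 2, 4, 5, 6} and shift 3 has {2, 4, 6}, leaving only 3.
Day 2, shift 3: day 2 has {1, 2, 6} and shift 3 has {2, 3, 4, 6}, leaving only 5.
Day 2, shift 4: day 2 has {1, 2, 5, 6} and shift 4 has {1, 2, 3, 6}, leaving only 4.
Day 2, shift 6: day 2 has {1, 2, 4, 5, 6} and shift 6 has {1, 2, 5, 6}, leaving only 3.
So day 2 reads: 2 6 5 4 1 3.

2 6 5 4 1 3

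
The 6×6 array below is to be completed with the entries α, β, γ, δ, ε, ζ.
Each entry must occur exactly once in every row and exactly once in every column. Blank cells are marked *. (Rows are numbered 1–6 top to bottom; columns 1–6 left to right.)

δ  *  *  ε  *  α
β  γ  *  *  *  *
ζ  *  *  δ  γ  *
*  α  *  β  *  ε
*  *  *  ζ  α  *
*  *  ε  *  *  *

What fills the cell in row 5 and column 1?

ε

Row 2, column 4: row 2 has {β, γ} and column 4 has {β, δ, ε, ζ}, leaving only α.
Row 3, column 6: row 3 has {γ, δ, ζ} and column 6 has {α, ε}, leaving only β.
Row 3, column 2: row 3 has {β, γ, δ, ζ} and column 2 has {α, γ}, leaving only ε.
Row 3, column 3: row 3 has {β, γ, δ, ε, ζ} and column 3 has {ε}, leaving only α.
Row 4, column 1: row 4 has {α, β, ε} and column 1 has {β, δ, ζ}, leaving only γ.
Row 5 already has {α, ζ} and column 1 already has {β, γ, δ, ζ}, so row 5, column 1 must be ε.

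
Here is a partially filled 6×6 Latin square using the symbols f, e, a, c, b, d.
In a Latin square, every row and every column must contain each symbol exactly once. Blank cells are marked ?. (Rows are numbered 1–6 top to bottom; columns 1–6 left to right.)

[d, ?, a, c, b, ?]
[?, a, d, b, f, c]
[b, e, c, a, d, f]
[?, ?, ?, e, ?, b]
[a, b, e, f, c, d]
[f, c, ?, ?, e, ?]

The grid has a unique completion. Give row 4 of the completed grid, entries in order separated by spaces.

Row 4, column 1: row 4 has {e, b} and column 1 has {f, a, b, d}, leaving only c.
Row 4, column 3: row 4 has {e, c, b} and column 3 has {e, a, c, d}, leaving only f.
Row 4, column 2: row 4 has {f, e, c, b} and column 2 has {e, a, c, b}, leaving only d.
Row 4, column 5: row 4 has {f, e, c, b, d} and column 5 has {f, e, c, b, d}, leaving only a.
So row 4 reads: c d f e a b.

c d f e a b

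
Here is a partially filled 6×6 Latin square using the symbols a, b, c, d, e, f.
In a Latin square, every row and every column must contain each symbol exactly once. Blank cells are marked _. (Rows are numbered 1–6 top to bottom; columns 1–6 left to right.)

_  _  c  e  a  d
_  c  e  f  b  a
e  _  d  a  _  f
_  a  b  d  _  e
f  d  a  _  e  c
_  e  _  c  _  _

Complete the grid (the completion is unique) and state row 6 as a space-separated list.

a e f c d b

Row 6, column 3: row 6 has {c, e} and column 3 has {a, b, c, d, e}, leaving only f.
Row 6, column 5: row 6 has {c, e, f} and column 5 has {a, b, e}, leaving only d.
Row 6, column 6: row 6 has {c, d, e, f} and column 6 has {a, c, d, e, f}, leaving only b.
Row 6, column 1: row 6 has {b, c, d, e, f} and column 1 has {e, f}, leaving only a.
So row 6 reads: a e f c d b.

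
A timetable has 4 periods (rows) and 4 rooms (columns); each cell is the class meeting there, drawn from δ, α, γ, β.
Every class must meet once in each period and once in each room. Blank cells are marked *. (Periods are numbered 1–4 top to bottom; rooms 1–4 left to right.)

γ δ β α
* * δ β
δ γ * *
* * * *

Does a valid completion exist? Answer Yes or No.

No

Period 3, room 4: period 3 together with room 4 already contain {δ, α, γ, β} — every symbol — so nothing can go there. The grid has no valid completion.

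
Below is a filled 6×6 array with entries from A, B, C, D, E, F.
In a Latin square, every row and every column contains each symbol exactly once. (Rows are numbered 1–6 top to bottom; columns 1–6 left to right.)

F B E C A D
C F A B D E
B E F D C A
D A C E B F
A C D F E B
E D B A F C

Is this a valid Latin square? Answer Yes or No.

Yes

Each row is a permutation of the 6 symbols, and so is each column.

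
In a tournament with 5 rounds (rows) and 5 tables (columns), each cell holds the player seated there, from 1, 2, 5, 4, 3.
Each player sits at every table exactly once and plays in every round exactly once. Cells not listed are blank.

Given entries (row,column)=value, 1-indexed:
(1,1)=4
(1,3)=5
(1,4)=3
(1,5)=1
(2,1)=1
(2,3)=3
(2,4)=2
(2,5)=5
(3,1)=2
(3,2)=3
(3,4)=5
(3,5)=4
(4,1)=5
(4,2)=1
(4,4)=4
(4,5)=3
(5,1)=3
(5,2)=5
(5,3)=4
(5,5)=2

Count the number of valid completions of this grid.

Round 1, table 2: eliminating its round and table leaves {2}.
Round 2, table 2: eliminating its round and table leaves {4}.
Round 3, table 3: eliminating its round and table leaves {1}.
Round 4, table 3: eliminating its round and table leaves {2}.
Round 5, table 4: eliminating its round and table leaves {1}.
Only one assignment across all blanks avoids any round or table repeat, giving 1 completion.

1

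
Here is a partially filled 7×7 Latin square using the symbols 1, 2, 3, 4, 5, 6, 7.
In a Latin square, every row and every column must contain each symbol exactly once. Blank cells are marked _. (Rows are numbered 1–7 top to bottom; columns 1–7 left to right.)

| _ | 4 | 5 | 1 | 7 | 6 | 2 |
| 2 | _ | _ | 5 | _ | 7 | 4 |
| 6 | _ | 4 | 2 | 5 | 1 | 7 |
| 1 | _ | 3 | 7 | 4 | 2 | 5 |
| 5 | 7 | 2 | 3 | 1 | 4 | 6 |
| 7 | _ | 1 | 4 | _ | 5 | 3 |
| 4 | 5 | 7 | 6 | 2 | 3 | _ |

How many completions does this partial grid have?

Row 1, column 1: eliminating its row and column leaves {3}.
Row 2, column 2: eliminating its row and column leaves {1, 3, 6}.
Row 2, column 3: eliminating its row and column leaves {6}.
Row 2, column 5: eliminating its row and column leaves {3, 6}.
Row 3, column 2: eliminating its row and column leaves {3}.
Row 4, column 2: eliminating its row and column leaves {6}.
Row 6, column 2: eliminating its row and column leaves {2, 6}.
Row 6, column 5: eliminating its row and column leaves {6}.
Row 7, column 7: eliminating its row and column leaves {1}.
Only one assignment across all blanks avoids any row or column repeat, giving 1 completion.

1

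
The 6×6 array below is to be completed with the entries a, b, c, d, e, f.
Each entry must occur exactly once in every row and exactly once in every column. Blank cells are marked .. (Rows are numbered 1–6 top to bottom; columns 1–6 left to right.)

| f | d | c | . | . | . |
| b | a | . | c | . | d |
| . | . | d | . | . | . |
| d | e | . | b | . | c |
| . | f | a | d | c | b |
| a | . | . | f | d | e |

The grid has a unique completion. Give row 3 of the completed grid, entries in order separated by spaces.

c b d a e f

Row 1, column 6: row 1 has {c, d, f} and column 6 has {b, c, d, e}, leaving only a.
Row 3, column 6: row 3 has {d} and column 6 has {a, b, c, d, e}, leaving only f.
Row 1, column 4: row 1 has {a, c, d, f} and column 4 has {b, c, d, f}, leaving only e.
Row 3, column 4: row 3 has {d, f} and column 4 has {b, c, d, e, f}, leaving only a.
Row 1, column 5: row 1 has {a, c, d, e, f} and column 5 has {c, d}, leaving only b.
Row 3, column 5: row 3 has {a, d, f} and column 5 has {b, c, d}, leaving only e.
Row 3, column 1: row 3 has {a, d, e, f} and column 1 has {a, b, d, f}, leaving only c.
Row 3, column 2: row 3 has {a, c, d, e, f} and column 2 has {a, d, e, f}, leaving only b.
So row 3 reads: c b d a e f.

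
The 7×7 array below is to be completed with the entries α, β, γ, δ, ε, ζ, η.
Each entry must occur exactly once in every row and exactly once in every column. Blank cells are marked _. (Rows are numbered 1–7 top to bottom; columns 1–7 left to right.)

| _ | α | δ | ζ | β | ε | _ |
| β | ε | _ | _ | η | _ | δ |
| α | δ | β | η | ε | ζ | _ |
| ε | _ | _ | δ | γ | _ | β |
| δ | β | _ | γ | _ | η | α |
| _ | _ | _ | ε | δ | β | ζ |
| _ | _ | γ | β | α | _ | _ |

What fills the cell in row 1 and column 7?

Row 2, column 4: row 2 has {β, δ, ε, η} and column 4 has {β, γ, δ, ε, ζ, η}, leaving only α.
Row 2, column 3: row 2 has {α, β, δ, ε, η} and column 3 has {β, γ, δ}, leaving only ζ.
Row 2, column 6: row 2 has {α, β, δ, ε, ζ, η} and column 6 has {β, ε, ζ, η}, leaving only γ.
Row 3, column 7: row 3 has {α, β, δ, ε, ζ, η} and column 7 has {α, β, δ, ζ}, leaving only γ.
Row 1 already has {α, β, δ, ε, ζ} and column 7 already has {α, β, γ, δ, ζ}, so row 1, column 7 must be η.

η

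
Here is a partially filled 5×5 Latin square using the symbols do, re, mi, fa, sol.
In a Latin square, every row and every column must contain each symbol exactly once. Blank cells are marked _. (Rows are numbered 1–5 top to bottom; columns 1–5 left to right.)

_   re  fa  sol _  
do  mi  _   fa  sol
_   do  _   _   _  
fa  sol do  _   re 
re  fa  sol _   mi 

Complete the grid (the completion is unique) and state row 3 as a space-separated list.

Row 3, column 5: row 3 has {do} and column 5 has {re, mi, sol}, leaving only fa.
Row 1, column 1: row 1 has {re, fa, sol} and column 1 has {do, re, fa}, leaving only mi.
Row 3, column 1: row 3 has {do, fa} and column 1 has {do, re, mi, fa}, leaving only sol.
Row 1, column 5: row 1 has {re, mi, fa, sol} and column 5 has {re, mi, fa, sol}, leaving only do.
Row 2, column 3: row 2 has {do, mi, fa, sol} and column 3 has {do, fa, sol}, leaving only re.
Row 3, column 3: row 3 has {do, fa, sol} and column 3 has {do, re, fa, sol}, leaving only mi.
Row 3, column 4: row 3 has {do, mi, fa, sol} and column 4 has {fa, sol}, leaving only re.
So row 3 reads: sol do mi re fa.

sol do mi re fa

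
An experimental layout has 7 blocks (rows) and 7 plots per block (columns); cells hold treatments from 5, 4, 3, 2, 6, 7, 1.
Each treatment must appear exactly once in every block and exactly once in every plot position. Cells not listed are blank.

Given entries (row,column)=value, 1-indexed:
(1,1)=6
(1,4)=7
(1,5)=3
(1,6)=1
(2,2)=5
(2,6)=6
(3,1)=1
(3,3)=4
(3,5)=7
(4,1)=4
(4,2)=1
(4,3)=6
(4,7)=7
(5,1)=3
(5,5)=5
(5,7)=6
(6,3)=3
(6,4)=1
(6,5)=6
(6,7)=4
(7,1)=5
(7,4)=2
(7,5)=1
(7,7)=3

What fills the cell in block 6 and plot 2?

7

Block 4, plot 5: block 4 has {4, 6, 7, 1} and plot 5 has {5, 3, 6, 7, 1}, leaving only 2.
Block 2, plot 5: block 2 has {5, 6} and plot 5 has {5, 3, 2, 6, 7, 1}, leaving only 4.
Block 2, plot 4: block 2 has {5, 4, 6} and plot 4 has {2, 7, 1}, leaving only 3.
Block 4, plot 4: block 4 has {4, 2, 6, 7, 1} and plot 4 has {3, 2, 7, 1}, leaving only 5.
Block 3, plot 4: block 3 has {4, 7, 1} and plot 4 has {5, 3, 2, 7, 1}, leaving only 6.
Block 4, plot 6: block 4 has {5, 4, 2, 6, 7, 1} and plot 6 has {6, 1}, leaving only 3.
Block 5, plot 4: block 5 has {5, 3, 6} and plot 4 has {5, 3, 2, 6, 7, 1}, leaving only 4.
Block 7, plot 3: block 7 has {5, 3, 2, 1} and plot 3 has {4, 3, 6}, leaving only 7.
Block 7, plot 6: block 7 has {5, 3, 2, 7, 1} and plot 6 has {3, 6, 1}, leaving only 4.
Block 7, plot 2: block 7 has {5, 4, 3, 2, 7, 1} and plot 2 has {5, 1}, leaving only 6.
Block 6, plot 2 is narrowed to {2, 7}.
If it were 2, then block 2, plot 7 would be left with no valid symbol.
So block 6, plot 2 must be 7.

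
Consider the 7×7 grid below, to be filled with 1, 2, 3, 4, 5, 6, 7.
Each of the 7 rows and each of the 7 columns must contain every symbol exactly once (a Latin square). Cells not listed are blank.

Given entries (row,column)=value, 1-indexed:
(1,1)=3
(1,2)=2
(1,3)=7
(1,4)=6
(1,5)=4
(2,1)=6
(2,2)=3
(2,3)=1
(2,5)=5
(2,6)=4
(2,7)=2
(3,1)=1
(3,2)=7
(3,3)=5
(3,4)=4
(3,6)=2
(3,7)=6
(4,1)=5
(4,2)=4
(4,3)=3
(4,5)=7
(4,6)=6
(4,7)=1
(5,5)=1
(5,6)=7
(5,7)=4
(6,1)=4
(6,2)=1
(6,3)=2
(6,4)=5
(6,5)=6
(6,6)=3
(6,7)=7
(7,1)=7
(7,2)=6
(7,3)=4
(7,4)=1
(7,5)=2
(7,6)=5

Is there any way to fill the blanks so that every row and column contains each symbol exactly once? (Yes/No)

No row or column among the givens repeats a symbol, and propagating forced cells runs into no contradiction.
One valid completion exists (for instance, 3 2 7 6 4 1 5 / 6 3 1 7 5 4 2 / 1 7 5 4 3 2 6 / 5 4 3 2 7 6 1 / 2 5 6 3 1 7 4 / 4 1 2 5 6 3 7 / 7 6 4 1 2 5 3).

Yes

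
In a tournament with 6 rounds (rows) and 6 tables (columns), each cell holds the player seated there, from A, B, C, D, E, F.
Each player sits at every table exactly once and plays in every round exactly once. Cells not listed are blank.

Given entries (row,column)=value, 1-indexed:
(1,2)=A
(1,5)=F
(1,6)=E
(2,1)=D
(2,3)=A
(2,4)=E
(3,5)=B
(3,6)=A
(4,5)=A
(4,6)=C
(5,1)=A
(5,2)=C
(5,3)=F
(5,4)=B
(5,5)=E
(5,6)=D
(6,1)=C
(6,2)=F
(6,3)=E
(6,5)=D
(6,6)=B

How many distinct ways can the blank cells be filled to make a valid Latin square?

Round 1, table 1: eliminating its round and table leaves {B}.
Round 1, table 3: eliminating its round and table leaves {B, C, D}.
Round 1, table 4: eliminating its round and table leaves {C, D}.
Round 2, table 2: eliminating its round and table leaves {B}.
Round 2, table 5: eliminating its round and table leaves {C}.
Round 2, table 6: eliminating its round and table leaves {F}.
Round 3, table 1: eliminating its round and table leaves {E, F}.
Round 3, table 2: eliminating its round and table leaves {D, E}.
Round 3, table 3: eliminating its round and table leaves {C, D}.
Round 3, table 4: eliminating its round and table leaves {C, D, F}.
Round 4, table 1: eliminating its round and table leaves {B, E, F}.
Round 4, table 2: eliminating its round and table leaves {B, D, E}.
Round 4, table 3: eliminating its round and table leaves {B, D}.
Round 4, table 4: eliminating its round and table leaves {D, F}.
Round 6, table 4: eliminating its round and table leaves {A}.
Enumerating the assignments across these blanks that avoid any round or table repeat gives 3 completions.

3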